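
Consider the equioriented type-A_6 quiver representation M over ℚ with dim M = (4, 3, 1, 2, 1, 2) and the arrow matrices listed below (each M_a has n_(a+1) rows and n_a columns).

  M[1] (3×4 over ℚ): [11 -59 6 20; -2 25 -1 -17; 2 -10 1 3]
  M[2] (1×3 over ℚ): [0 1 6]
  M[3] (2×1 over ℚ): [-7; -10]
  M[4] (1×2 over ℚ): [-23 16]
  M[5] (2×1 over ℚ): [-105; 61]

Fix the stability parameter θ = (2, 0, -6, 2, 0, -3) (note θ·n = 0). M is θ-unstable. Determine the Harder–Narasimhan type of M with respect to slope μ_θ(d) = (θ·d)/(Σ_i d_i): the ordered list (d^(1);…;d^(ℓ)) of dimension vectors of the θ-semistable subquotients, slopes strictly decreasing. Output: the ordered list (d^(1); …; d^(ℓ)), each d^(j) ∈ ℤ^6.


Interval decomposition of M: I[1,1], I[1,2]^2, I[1,6], I[4,4], I[6,6].
HN type (ℓ=5): μ^(1)=2; μ^(2)=1; μ^(3)=-1/3; μ^(4)=-4/3; μ^(5)=-3

((1, 0, 0, 1, 0, 0); (2, 2, 0, 0, 0, 0); (0, 0, 0, 1, 1, 1); (1, 1, 1, 0, 0, 0); (0, 0, 0, 0, 0, 1))


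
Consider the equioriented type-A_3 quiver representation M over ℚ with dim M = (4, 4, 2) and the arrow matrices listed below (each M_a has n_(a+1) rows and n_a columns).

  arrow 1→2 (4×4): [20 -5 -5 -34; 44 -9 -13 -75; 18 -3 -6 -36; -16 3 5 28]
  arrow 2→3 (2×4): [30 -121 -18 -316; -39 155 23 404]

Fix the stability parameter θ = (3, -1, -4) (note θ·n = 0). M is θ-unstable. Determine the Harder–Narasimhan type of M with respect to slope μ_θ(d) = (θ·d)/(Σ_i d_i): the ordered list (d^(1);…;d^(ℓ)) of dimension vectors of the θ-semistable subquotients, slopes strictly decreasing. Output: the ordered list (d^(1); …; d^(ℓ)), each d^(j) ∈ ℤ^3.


Barcode: M ≅ I[1,1], I[1,2], I[1,3]^2, I[2,2]. HN layers by μ_θ (4 steps, strictly decreasing):
  μ^(1)=3; μ^(2)=1; μ^(3)=-2/3; μ^(4)=-1

((1, 0, 0); (1, 1, 0); (2, 2, 2); (0, 1, 0))


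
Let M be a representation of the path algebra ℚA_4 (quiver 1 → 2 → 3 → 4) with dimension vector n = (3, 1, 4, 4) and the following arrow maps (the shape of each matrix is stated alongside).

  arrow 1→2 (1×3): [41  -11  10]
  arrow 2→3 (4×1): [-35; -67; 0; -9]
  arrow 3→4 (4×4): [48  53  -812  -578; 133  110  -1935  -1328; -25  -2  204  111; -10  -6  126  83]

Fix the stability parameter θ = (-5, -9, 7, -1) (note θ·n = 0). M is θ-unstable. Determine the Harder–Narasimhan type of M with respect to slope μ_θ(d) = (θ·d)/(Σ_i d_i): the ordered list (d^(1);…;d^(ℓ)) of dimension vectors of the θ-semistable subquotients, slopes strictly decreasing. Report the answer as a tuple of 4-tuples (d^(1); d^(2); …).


Barcode: M ≅ I[1,1]^2, I[1,4], I[3,4]^3. HN layers by μ_θ (3 steps, strictly decreasing):
  μ^(1)=3; μ^(2)=-5; μ^(3)=-7

((0, 0, 4, 4); (2, 0, 0, 0); (1, 1, 0, 0))


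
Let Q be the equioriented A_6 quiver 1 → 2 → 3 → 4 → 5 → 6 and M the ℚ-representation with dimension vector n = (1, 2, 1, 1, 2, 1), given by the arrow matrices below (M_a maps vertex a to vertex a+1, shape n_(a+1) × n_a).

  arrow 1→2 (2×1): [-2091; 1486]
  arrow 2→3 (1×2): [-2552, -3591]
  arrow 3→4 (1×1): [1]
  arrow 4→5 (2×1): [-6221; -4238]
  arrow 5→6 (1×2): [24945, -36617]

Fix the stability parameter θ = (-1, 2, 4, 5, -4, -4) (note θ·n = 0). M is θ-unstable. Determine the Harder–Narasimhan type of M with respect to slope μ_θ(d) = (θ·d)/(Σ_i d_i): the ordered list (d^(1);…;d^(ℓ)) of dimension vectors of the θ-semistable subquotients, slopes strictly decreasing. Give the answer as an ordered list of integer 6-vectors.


Interval decomposition of M: I[1,6], I[2,2], I[5,5].
HN type (ℓ=4): μ^(1)=2; μ^(2)=3/5; μ^(3)=-1; μ^(4)=-4

((0, 1, 0, 0, 0, 0); (0, 1, 1, 1, 1, 1); (1, 0, 0, 0, 0, 0); (0, 0, 0, 0, 1, 0))


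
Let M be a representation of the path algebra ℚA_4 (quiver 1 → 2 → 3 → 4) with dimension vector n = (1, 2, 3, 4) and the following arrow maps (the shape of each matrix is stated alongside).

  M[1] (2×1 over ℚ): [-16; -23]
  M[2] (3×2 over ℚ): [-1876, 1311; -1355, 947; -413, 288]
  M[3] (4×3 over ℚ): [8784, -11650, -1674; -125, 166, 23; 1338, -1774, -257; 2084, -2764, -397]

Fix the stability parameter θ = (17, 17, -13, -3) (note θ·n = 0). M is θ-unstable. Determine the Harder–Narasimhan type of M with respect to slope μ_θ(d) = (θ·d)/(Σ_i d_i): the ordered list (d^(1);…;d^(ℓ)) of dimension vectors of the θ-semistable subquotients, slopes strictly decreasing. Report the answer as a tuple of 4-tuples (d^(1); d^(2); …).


Interval decomposition of M: I[1,4], I[2,4], I[3,4], I[4,4].
HN type (ℓ=4): μ^(1)=9/2; μ^(2)=1/3; μ^(3)=-3; μ^(4)=-13

((1, 1, 1, 1); (0, 1, 1, 1); (0, 0, 0, 2); (0, 0, 1, 0))


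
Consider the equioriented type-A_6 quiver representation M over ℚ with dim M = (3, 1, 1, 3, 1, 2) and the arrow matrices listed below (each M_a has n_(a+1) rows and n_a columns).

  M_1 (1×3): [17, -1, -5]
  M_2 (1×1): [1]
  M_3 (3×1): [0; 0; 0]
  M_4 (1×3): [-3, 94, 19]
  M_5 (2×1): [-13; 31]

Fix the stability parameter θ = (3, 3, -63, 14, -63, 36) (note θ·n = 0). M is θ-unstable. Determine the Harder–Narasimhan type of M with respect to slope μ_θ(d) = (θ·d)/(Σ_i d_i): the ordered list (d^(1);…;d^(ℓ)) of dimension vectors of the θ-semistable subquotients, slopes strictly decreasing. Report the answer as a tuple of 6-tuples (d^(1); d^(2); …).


Via rank(M_{q-1}∘⋯∘M_p): M ≅ I[1,1]^2, I[1,3], I[4,4]^2, I[4,6], I[6,6].
μ_θ-semistable layers: μ^(1)=36; μ^(2)=14; μ^(3)=3; μ^(4)=-19; μ^(5)=-49/2

((0, 0, 0, 0, 0, 2); (0, 0, 0, 2, 0, 0); (2, 0, 0, 0, 0, 0); (1, 1, 1, 0, 0, 0); (0, 0, 0, 1, 1, 0))


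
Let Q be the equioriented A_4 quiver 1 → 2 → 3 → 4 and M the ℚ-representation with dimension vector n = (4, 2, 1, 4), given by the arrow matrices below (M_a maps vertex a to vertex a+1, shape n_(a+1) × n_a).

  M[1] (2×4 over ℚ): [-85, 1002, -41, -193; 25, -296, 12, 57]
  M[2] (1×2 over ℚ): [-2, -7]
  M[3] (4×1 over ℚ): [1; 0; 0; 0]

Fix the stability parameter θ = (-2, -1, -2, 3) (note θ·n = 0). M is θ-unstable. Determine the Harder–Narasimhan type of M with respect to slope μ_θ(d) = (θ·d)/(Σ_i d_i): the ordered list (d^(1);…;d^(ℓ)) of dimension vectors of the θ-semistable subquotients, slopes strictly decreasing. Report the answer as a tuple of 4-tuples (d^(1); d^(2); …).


Interval decomposition of M: I[1,1]^2, I[1,2], I[1,4], I[4,4]^3.
HN type (ℓ=4): μ^(1)=3; μ^(2)=-1; μ^(3)=-3/2; μ^(4)=-2

((0, 0, 0, 4); (0, 1, 0, 0); (0, 1, 1, 0); (4, 0, 0, 0))


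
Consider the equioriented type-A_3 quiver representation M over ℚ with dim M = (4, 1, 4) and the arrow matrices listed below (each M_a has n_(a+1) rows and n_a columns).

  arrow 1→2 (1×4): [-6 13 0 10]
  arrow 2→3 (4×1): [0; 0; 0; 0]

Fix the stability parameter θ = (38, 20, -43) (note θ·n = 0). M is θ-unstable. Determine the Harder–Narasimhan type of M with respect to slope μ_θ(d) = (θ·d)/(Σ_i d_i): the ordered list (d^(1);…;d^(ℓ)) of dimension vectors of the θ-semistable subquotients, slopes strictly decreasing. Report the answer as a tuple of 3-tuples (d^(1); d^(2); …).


Via rank(M_{q-1}∘⋯∘M_p): M ≅ I[1,1]^3, I[1,2], I[3,3]^4.
μ_θ-semistable layers: μ^(1)=38; μ^(2)=29; μ^(3)=-43

((3, 0, 0); (1, 1, 0); (0, 0, 4))


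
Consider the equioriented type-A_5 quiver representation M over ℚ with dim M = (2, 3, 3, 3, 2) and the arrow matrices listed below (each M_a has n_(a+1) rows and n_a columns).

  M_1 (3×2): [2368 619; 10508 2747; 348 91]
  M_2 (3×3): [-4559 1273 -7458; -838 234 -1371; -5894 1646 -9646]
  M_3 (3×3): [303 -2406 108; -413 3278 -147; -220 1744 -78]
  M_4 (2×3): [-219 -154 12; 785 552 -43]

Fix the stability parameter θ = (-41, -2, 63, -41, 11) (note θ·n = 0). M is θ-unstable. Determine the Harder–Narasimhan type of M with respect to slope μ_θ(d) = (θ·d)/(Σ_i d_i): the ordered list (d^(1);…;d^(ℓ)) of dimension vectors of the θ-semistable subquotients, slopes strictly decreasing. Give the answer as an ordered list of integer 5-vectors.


Via rank(M_{q-1}∘⋯∘M_p): M ≅ I[1,4], I[1,5], I[2,3], I[4,5].
μ_θ-semistable layers: μ^(1)=63; μ^(2)=11; μ^(3)=-2; μ^(4)=-41

((0, 0, 1, 0, 0); (0, 0, 2, 2, 2); (0, 3, 0, 0, 0); (2, 0, 0, 1, 0))


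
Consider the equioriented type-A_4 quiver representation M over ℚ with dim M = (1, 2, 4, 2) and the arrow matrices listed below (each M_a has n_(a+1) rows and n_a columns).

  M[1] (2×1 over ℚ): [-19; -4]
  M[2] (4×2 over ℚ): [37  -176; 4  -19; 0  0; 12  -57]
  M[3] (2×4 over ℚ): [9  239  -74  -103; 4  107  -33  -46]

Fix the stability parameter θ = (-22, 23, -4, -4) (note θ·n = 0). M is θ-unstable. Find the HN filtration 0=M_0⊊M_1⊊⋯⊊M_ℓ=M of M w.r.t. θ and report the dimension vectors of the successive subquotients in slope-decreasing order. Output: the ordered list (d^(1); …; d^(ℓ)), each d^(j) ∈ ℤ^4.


Barcode: M ≅ I[1,4], I[2,4], I[3,3]^2. HN layers by μ_θ (3 steps, strictly decreasing):
  μ^(1)=5; μ^(2)=-4; μ^(3)=-22

((0, 2, 2, 2); (0, 0, 2, 0); (1, 0, 0, 0))


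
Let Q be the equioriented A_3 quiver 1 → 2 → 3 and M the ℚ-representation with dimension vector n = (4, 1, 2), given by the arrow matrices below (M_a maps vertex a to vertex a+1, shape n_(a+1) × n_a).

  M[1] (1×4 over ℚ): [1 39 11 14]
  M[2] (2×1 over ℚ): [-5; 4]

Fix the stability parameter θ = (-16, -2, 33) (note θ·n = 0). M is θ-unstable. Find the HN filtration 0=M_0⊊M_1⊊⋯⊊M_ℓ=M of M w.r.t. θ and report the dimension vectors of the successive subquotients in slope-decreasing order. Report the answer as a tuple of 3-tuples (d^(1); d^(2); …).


Interval decomposition of M: I[1,1]^3, I[1,3], I[3,3].
HN type (ℓ=3): μ^(1)=33; μ^(2)=-2; μ^(3)=-16

((0, 0, 2); (0, 1, 0); (4, 0, 0))


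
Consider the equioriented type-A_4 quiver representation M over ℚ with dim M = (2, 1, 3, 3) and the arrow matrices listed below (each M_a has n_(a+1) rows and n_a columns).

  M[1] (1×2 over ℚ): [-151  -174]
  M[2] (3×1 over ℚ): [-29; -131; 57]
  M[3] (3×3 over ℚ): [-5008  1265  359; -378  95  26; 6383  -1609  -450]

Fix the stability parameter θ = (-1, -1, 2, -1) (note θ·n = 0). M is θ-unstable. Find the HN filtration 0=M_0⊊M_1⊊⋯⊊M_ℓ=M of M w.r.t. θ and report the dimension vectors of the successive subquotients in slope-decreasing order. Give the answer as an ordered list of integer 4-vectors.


Barcode: M ≅ I[1,1], I[1,4], I[3,4]^2. HN layers by μ_θ (2 steps, strictly decreasing):
  μ^(1)=1/2; μ^(2)=-1

((0, 0, 3, 3); (2, 1, 0, 0))


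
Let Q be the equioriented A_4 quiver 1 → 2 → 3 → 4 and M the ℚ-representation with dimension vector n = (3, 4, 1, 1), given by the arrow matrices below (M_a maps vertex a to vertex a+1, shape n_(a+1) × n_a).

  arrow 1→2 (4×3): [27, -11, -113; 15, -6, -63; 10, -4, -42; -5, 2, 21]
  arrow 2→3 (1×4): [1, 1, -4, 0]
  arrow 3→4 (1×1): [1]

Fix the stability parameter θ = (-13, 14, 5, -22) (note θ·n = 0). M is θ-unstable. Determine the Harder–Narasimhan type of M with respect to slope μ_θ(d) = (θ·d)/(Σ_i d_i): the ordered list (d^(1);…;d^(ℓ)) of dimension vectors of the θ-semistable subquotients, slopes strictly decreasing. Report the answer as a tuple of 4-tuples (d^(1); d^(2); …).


Interval decomposition of M: I[1,1], I[1,2], I[1,4], I[2,2]^2.
HN type (ℓ=3): μ^(1)=14; μ^(2)=-1; μ^(3)=-13

((0, 3, 0, 0); (0, 1, 1, 1); (3, 0, 0, 0))


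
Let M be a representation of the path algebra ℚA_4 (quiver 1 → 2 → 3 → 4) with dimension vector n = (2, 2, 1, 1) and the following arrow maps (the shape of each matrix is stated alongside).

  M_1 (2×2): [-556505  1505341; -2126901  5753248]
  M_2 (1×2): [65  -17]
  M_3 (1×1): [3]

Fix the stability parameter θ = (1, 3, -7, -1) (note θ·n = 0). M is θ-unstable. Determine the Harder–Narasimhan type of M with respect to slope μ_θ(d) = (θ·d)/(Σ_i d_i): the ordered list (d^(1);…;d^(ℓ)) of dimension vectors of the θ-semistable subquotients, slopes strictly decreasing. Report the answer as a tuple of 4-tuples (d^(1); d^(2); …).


Via rank(M_{q-1}∘⋯∘M_p): M ≅ I[1,2], I[1,4].
μ_θ-semistable layers: μ^(1)=3; μ^(2)=1; μ^(3)=-1

((0, 1, 0, 0); (1, 0, 0, 0); (1, 1, 1, 1))


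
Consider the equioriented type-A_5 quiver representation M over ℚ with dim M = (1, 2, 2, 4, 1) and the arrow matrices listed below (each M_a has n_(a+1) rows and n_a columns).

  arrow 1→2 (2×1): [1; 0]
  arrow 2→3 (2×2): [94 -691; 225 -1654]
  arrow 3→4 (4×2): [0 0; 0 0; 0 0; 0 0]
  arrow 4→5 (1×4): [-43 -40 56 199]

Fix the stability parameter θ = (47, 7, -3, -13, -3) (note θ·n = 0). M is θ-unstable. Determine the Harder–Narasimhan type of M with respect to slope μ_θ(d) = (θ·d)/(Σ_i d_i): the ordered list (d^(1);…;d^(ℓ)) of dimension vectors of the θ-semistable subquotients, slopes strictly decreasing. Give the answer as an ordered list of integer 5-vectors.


Via rank(M_{q-1}∘⋯∘M_p): M ≅ I[1,3], I[2,3], I[4,4]^3, I[4,5].
μ_θ-semistable layers: μ^(1)=17; μ^(2)=2; μ^(3)=-3; μ^(4)=-13

((1, 1, 1, 0, 0); (0, 1, 1, 0, 0); (0, 0, 0, 0, 1); (0, 0, 0, 4, 0))


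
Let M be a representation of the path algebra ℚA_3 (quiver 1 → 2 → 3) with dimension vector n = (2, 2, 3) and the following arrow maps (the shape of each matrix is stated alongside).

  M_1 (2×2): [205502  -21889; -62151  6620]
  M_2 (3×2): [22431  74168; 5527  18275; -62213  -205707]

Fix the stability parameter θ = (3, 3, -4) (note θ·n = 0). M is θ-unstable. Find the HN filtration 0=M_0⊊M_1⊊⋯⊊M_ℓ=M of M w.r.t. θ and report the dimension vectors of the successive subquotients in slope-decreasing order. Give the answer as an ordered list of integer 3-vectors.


Interval decomposition of M: I[1,3]^2, I[3,3].
HN type (ℓ=2): μ^(1)=2/3; μ^(2)=-4

((2, 2, 2); (0, 0, 1))


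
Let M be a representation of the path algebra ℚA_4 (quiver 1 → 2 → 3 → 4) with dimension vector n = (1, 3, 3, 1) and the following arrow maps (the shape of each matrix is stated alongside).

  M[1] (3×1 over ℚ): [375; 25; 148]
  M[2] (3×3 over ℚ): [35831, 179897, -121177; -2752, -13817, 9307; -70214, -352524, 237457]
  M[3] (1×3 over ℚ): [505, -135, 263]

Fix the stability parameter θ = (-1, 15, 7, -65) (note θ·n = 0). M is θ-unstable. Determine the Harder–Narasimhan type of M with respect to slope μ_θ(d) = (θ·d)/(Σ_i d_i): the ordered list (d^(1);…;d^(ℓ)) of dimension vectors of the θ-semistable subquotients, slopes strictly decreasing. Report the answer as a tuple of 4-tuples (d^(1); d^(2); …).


Barcode: M ≅ I[1,4], I[2,3]^2. HN layers by μ_θ (2 steps, strictly decreasing):
  μ^(1)=11; μ^(2)=-11

((0, 2, 2, 0); (1, 1, 1, 1))


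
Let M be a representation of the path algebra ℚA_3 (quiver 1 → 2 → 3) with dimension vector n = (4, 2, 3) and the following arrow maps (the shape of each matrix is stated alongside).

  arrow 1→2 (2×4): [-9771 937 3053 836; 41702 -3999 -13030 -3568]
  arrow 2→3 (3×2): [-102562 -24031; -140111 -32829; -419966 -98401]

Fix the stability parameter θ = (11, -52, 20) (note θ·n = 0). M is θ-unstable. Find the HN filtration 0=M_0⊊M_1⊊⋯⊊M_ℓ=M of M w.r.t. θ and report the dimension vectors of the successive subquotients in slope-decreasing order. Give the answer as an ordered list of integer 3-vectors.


Interval decomposition of M: I[1,1]^2, I[1,3]^2, I[3,3].
HN type (ℓ=3): μ^(1)=20; μ^(2)=11; μ^(3)=-41/2

((0, 0, 3); (2, 0, 0); (2, 2, 0))


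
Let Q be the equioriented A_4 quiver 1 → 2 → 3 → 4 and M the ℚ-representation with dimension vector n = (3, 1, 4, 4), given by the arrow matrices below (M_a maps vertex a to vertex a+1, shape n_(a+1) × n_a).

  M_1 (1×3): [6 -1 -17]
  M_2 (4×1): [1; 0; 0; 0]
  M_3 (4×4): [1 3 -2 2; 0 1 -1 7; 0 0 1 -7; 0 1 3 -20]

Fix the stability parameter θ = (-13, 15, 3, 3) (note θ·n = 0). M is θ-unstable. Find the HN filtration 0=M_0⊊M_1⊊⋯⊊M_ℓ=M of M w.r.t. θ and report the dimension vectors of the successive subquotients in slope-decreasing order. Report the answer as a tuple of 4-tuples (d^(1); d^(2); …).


Interval decomposition of M: I[1,1]^2, I[1,4], I[3,4]^3.
HN type (ℓ=3): μ^(1)=7; μ^(2)=3; μ^(3)=-13

((0, 1, 1, 1); (0, 0, 3, 3); (3, 0, 0, 0))


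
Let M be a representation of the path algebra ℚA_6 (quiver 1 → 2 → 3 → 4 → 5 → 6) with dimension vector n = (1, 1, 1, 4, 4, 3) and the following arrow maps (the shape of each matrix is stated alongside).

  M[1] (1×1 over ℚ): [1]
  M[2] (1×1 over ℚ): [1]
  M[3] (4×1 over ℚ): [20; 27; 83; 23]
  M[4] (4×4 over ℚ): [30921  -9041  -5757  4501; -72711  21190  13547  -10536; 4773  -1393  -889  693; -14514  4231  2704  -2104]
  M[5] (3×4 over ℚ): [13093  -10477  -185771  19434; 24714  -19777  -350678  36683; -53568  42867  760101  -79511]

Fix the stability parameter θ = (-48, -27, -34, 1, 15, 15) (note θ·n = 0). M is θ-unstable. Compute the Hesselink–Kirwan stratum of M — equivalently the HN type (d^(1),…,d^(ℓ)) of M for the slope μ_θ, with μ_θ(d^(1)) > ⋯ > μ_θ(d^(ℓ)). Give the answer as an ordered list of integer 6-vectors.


Barcode: M ≅ I[1,6], I[4,4], I[4,6]^2, I[5,5]. HN layers by μ_θ (4 steps, strictly decreasing):
  μ^(1)=15; μ^(2)=1; μ^(3)=-61/2; μ^(4)=-48

((0, 0, 0, 0, 4, 3); (0, 0, 0, 4, 0, 0); (0, 1, 1, 0, 0, 0); (1, 0, 0, 0, 0, 0))


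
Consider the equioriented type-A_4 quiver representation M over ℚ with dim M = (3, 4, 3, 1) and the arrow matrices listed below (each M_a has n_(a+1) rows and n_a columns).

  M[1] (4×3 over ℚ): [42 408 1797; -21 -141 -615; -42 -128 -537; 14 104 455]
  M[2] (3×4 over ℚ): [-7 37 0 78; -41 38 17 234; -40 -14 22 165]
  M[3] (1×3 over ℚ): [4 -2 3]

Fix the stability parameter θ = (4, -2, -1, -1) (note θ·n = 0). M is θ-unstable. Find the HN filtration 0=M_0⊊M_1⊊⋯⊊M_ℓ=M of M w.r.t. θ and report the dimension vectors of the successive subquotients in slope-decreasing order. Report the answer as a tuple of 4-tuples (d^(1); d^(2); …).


Interval decomposition of M: I[1,1], I[1,3], I[1,4], I[2,2], I[2,3].
HN type (ℓ=5): μ^(1)=4; μ^(2)=1/3; μ^(3)=0; μ^(4)=-1; μ^(5)=-2

((1, 0, 0, 0); (1, 1, 1, 0); (1, 1, 1, 1); (0, 0, 1, 0); (0, 2, 0, 0))


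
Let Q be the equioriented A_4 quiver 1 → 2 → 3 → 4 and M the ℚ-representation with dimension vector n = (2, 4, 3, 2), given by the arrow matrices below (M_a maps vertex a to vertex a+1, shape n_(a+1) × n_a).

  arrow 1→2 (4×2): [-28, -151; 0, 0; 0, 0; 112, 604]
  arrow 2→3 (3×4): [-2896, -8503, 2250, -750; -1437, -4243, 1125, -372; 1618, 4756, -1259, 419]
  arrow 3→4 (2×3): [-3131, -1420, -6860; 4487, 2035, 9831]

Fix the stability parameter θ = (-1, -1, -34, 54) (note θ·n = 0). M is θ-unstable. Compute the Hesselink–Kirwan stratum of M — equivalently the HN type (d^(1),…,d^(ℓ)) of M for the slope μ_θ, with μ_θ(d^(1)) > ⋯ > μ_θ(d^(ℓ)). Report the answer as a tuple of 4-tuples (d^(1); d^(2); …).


Interval decomposition of M: I[1,1], I[1,4], I[2,2], I[2,3], I[2,4].
HN type (ℓ=4): μ^(1)=54; μ^(2)=-1; μ^(3)=-12; μ^(4)=-35/2

((0, 0, 0, 2); (1, 1, 0, 0); (1, 1, 1, 0); (0, 2, 2, 0))


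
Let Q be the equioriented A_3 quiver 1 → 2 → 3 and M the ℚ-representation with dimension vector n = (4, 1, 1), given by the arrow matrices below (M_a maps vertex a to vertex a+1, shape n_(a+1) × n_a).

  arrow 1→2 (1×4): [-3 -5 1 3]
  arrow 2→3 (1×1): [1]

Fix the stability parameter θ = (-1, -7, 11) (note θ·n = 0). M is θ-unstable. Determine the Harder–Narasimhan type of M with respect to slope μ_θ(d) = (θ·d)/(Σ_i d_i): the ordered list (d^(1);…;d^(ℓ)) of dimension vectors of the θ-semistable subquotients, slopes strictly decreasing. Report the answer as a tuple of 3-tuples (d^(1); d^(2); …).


Interval decomposition of M: I[1,1]^3, I[1,3].
HN type (ℓ=3): μ^(1)=11; μ^(2)=-1; μ^(3)=-4

((0, 0, 1); (3, 0, 0); (1, 1, 0))


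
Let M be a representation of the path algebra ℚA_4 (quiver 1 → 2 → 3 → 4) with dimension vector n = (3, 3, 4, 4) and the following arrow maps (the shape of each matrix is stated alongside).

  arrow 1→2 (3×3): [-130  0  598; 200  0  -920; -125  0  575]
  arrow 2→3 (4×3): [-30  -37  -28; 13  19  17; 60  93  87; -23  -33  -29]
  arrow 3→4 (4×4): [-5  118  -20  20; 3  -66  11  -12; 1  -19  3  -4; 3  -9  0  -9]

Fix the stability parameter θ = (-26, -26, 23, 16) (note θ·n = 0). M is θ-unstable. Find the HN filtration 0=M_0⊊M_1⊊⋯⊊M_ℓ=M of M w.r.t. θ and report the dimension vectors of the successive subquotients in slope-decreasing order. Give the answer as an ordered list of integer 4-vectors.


Barcode: M ≅ I[1,1]^2, I[1,4], I[2,4]^2, I[3,4]. HN layers by μ_θ (2 steps, strictly decreasing):
  μ^(1)=39/2; μ^(2)=-26

((0, 0, 4, 4); (3, 3, 0, 0))


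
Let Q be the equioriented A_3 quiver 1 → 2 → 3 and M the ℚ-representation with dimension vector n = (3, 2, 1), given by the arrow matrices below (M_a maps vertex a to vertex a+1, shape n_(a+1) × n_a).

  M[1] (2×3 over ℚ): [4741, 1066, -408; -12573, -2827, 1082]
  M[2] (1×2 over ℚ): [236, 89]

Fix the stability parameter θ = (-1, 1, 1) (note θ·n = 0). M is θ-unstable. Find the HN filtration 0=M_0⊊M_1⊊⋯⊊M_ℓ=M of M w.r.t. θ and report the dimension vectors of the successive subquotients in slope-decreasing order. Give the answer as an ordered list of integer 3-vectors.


Via rank(M_{q-1}∘⋯∘M_p): M ≅ I[1,1], I[1,2], I[1,3].
μ_θ-semistable layers: μ^(1)=1; μ^(2)=-1

((0, 2, 1); (3, 0, 0))


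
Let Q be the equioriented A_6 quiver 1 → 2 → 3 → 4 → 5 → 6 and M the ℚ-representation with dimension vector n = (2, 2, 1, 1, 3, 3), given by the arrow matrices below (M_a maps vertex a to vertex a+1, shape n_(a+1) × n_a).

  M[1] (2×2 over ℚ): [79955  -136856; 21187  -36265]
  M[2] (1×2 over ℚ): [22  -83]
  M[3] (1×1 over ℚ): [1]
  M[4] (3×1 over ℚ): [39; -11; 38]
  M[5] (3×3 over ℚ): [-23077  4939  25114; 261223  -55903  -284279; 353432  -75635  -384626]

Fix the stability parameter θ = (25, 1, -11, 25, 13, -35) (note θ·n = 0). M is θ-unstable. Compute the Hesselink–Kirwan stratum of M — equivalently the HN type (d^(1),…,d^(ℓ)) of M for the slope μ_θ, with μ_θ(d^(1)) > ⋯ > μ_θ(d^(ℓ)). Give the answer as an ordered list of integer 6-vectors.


Interval decomposition of M: I[1,2], I[1,6], I[5,6]^2.
HN type (ℓ=3): μ^(1)=13; μ^(2)=3; μ^(3)=-11

((1, 1, 0, 0, 0, 0); (1, 1, 1, 1, 1, 1); (0, 0, 0, 0, 2, 2))


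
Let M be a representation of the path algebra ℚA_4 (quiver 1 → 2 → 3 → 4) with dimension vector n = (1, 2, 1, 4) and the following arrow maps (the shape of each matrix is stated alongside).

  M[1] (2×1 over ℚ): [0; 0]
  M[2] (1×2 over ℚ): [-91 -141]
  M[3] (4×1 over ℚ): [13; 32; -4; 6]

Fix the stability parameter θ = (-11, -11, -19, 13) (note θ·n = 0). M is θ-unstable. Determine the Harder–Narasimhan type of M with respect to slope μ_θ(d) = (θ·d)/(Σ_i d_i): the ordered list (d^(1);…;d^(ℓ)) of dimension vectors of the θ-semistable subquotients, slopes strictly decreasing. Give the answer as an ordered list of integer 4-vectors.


Barcode: M ≅ I[1,1], I[2,2], I[2,4], I[4,4]^3. HN layers by μ_θ (3 steps, strictly decreasing):
  μ^(1)=13; μ^(2)=-11; μ^(3)=-15

((0, 0, 0, 4); (1, 1, 0, 0); (0, 1, 1, 0))


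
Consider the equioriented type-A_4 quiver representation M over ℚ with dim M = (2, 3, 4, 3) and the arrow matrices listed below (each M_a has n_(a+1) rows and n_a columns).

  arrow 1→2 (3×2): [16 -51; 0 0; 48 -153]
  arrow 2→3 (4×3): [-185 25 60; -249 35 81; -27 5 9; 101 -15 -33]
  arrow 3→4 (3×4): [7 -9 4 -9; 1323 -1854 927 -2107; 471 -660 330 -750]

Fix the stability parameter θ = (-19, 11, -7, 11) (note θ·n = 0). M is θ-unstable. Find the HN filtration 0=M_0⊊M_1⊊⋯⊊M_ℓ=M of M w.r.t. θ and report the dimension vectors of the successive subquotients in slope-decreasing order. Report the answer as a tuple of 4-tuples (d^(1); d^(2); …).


Interval decomposition of M: I[1,1], I[1,4], I[2,2], I[2,3], I[3,4]^2.
HN type (ℓ=4): μ^(1)=11; μ^(2)=2; μ^(3)=-7; μ^(4)=-19

((0, 1, 0, 3); (0, 2, 2, 0); (0, 0, 2, 0); (2, 0, 0, 0))


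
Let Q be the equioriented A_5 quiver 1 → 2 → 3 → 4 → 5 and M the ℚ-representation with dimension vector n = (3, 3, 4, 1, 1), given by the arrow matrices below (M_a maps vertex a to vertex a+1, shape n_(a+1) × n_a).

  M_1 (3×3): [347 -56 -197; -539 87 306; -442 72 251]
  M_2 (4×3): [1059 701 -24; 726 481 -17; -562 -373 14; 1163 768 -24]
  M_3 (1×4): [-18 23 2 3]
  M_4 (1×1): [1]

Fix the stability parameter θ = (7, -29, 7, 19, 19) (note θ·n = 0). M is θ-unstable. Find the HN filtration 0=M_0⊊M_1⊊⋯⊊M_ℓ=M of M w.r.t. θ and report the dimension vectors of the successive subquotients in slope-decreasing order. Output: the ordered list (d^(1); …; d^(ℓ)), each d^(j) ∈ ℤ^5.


Interval decomposition of M: I[1,3]^2, I[1,5], I[3,3].
HN type (ℓ=3): μ^(1)=19; μ^(2)=7; μ^(3)=-11

((0, 0, 0, 1, 1); (0, 0, 4, 0, 0); (3, 3, 0, 0, 0))


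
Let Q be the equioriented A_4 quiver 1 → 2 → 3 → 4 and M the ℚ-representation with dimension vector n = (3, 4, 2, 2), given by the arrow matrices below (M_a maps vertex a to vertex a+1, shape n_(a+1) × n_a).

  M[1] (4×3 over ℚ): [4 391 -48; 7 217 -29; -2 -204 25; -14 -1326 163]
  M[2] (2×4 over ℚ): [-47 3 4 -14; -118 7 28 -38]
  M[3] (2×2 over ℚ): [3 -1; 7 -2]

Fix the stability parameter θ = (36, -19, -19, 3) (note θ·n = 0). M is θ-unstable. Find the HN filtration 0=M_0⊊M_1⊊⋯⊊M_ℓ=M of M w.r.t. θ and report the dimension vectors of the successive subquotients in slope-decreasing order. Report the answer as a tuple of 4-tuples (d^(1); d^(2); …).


Barcode: M ≅ I[1,2], I[1,4]^2, I[2,2]. HN layers by μ_θ (4 steps, strictly decreasing):
  μ^(1)=17/2; μ^(2)=3; μ^(3)=-2/3; μ^(4)=-19

((1, 1, 0, 0); (0, 0, 0, 2); (2, 2, 2, 0); (0, 1, 0, 0))


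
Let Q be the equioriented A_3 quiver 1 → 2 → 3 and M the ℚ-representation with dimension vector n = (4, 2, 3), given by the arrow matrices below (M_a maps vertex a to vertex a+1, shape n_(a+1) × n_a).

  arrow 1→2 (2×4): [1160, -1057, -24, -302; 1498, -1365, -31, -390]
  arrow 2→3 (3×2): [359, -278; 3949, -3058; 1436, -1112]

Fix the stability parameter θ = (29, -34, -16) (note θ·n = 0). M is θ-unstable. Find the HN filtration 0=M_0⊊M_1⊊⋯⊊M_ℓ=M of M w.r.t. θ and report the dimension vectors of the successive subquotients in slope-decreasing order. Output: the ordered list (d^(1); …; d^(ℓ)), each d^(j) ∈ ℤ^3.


Barcode: M ≅ I[1,1]^2, I[1,2], I[1,3], I[3,3]^2. HN layers by μ_θ (4 steps, strictly decreasing):
  μ^(1)=29; μ^(2)=-5/2; μ^(3)=-7; μ^(4)=-16

((2, 0, 0); (1, 1, 0); (1, 1, 1); (0, 0, 2))


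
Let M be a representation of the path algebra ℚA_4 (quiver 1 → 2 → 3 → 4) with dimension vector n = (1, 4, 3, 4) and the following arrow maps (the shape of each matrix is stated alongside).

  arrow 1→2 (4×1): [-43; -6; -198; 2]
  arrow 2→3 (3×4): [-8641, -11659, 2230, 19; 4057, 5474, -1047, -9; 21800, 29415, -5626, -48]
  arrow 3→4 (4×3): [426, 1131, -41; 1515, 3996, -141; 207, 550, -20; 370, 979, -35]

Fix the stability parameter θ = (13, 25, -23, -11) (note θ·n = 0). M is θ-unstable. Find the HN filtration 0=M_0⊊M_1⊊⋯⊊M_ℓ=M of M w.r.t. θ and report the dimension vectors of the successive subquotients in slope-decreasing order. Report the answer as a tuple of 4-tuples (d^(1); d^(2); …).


Barcode: M ≅ I[1,4], I[2,2], I[2,4]^2, I[4,4]. HN layers by μ_θ (4 steps, strictly decreasing):
  μ^(1)=25; μ^(2)=1; μ^(3)=-3; μ^(4)=-11

((0, 1, 0, 0); (1, 1, 1, 1); (0, 2, 2, 2); (0, 0, 0, 1))


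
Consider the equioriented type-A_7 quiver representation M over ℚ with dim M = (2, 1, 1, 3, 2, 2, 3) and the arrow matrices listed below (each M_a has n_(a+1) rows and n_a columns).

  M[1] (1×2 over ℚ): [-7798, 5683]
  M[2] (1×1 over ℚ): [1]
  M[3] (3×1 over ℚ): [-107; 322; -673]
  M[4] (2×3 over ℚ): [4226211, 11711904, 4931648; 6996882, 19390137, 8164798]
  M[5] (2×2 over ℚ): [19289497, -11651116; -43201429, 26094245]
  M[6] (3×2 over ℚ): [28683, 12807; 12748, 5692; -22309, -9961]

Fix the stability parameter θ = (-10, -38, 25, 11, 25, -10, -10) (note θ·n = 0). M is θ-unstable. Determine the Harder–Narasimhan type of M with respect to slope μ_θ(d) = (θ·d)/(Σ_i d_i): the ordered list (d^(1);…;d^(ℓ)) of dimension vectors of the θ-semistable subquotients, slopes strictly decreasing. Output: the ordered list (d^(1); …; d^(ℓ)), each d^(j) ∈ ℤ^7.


Interval decomposition of M: I[1,1], I[1,7], I[4,4], I[4,6], I[7,7]^2.
HN type (ℓ=5): μ^(1)=11; μ^(2)=26/3; μ^(3)=41/5; μ^(4)=-10; μ^(5)=-24

((0, 0, 0, 1, 0, 0, 0); (0, 0, 0, 1, 1, 1, 0); (0, 0, 1, 1, 1, 1, 1); (1, 0, 0, 0, 0, 0, 2); (1, 1, 0, 0, 0, 0, 0))


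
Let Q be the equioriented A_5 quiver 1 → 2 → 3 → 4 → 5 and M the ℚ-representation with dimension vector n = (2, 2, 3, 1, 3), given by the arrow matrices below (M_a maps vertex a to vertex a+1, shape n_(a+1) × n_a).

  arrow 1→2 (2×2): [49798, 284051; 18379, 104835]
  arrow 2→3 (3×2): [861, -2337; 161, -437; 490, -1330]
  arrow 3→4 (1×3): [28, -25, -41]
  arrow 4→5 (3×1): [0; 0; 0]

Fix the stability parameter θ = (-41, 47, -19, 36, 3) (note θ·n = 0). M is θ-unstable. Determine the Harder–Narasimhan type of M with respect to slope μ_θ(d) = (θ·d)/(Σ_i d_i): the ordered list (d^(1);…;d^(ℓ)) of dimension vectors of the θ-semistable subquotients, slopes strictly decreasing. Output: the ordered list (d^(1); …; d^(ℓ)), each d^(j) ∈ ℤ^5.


Barcode: M ≅ I[1,2], I[1,4], I[3,3]^2, I[5,5]^3. HN layers by μ_θ (6 steps, strictly decreasing):
  μ^(1)=47; μ^(2)=36; μ^(3)=14; μ^(4)=3; μ^(5)=-19; μ^(6)=-41

((0, 1, 0, 0, 0); (0, 0, 0, 1, 0); (0, 1, 1, 0, 0); (0, 0, 0, 0, 3); (0, 0, 2, 0, 0); (2, 0, 0, 0, 0))


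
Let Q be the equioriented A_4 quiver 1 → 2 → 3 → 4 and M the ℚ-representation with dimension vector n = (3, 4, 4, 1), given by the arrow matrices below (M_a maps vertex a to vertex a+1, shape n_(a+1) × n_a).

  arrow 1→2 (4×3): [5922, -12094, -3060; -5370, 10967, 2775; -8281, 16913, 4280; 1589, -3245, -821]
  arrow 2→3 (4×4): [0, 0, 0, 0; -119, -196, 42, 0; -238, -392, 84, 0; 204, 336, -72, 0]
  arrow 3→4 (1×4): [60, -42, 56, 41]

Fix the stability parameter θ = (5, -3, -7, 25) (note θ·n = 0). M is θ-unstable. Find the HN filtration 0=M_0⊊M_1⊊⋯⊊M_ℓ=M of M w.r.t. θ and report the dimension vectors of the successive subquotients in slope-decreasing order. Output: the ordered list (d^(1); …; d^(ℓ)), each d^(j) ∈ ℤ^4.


Barcode: M ≅ I[1,2]^3, I[2,4], I[3,3]^3. HN layers by μ_θ (4 steps, strictly decreasing):
  μ^(1)=25; μ^(2)=1; μ^(3)=-5; μ^(4)=-7

((0, 0, 0, 1); (3, 3, 0, 0); (0, 1, 1, 0); (0, 0, 3, 0))


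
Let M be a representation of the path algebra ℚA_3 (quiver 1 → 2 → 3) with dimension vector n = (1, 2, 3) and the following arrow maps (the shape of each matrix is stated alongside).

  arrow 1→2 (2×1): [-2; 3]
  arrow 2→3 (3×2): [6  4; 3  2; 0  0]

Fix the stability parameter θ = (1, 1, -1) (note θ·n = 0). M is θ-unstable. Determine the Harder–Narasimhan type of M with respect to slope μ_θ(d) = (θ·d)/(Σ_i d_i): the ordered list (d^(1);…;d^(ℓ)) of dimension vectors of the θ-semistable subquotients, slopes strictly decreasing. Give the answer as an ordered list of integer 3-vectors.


Barcode: M ≅ I[1,2], I[2,3], I[3,3]^2. HN layers by μ_θ (3 steps, strictly decreasing):
  μ^(1)=1; μ^(2)=0; μ^(3)=-1

((1, 1, 0); (0, 1, 1); (0, 0, 2))


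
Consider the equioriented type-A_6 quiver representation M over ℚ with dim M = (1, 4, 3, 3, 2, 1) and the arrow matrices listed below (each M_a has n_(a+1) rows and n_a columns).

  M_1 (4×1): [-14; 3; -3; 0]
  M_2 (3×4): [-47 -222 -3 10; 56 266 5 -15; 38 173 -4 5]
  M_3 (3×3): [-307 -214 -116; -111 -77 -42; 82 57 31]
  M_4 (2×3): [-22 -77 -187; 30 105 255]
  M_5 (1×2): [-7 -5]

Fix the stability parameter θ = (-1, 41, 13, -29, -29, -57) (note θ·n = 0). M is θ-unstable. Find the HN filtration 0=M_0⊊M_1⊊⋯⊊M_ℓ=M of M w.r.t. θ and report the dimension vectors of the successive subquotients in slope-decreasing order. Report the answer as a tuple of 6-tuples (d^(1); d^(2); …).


Via rank(M_{q-1}∘⋯∘M_p): M ≅ I[1,4], I[2,2], I[2,4], I[2,6], I[5,5].
μ_θ-semistable layers: μ^(1)=41; μ^(2)=25/3; μ^(3)=-1; μ^(4)=-61/5; μ^(5)=-29

((0, 1, 0, 0, 0, 0); (0, 2, 2, 2, 0, 0); (1, 0, 0, 0, 0, 0); (0, 1, 1, 1, 1, 1); (0, 0, 0, 0, 1, 0))


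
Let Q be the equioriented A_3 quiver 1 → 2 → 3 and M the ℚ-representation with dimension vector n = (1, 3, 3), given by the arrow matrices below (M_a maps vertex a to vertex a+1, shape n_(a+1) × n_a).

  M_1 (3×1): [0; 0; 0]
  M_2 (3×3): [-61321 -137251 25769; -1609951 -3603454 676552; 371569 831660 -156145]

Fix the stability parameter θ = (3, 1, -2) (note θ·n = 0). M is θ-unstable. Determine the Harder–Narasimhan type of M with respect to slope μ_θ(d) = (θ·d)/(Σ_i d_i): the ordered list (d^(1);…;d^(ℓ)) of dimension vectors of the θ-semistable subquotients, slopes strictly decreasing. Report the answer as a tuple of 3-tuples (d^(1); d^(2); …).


Interval decomposition of M: I[1,1], I[2,3]^3.
HN type (ℓ=2): μ^(1)=3; μ^(2)=-1/2

((1, 0, 0); (0, 3, 3))


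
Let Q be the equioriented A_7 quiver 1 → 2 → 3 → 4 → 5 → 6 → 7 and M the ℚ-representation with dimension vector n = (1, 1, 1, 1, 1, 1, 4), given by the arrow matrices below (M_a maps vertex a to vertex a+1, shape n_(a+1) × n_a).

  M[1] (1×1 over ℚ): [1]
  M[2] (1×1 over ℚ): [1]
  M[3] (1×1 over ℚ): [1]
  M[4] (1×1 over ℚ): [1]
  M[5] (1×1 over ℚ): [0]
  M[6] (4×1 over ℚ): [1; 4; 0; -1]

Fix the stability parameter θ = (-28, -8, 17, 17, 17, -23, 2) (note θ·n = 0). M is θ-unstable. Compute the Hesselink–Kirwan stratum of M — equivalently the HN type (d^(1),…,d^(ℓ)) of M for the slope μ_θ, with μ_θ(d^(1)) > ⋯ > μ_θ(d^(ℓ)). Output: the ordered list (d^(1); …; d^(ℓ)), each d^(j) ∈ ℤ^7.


Via rank(M_{q-1}∘⋯∘M_p): M ≅ I[1,5], I[6,7], I[7,7]^3.
μ_θ-semistable layers: μ^(1)=17; μ^(2)=2; μ^(3)=-8; μ^(4)=-23; μ^(5)=-28

((0, 0, 1, 1, 1, 0, 0); (0, 0, 0, 0, 0, 0, 4); (0, 1, 0, 0, 0, 0, 0); (0, 0, 0, 0, 0, 1, 0); (1, 0, 0, 0, 0, 0, 0))


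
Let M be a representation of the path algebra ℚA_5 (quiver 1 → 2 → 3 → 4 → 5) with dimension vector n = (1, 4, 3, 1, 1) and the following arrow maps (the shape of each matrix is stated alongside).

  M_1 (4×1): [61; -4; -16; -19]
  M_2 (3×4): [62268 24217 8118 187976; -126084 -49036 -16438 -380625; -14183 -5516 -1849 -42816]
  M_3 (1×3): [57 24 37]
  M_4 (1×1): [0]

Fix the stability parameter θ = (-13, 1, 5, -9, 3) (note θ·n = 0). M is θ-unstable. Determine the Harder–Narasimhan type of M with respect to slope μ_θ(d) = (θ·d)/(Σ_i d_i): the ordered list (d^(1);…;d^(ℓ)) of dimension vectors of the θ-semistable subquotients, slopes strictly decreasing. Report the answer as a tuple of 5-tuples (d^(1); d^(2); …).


Barcode: M ≅ I[1,4], I[2,2], I[2,3]^2, I[5,5]. HN layers by μ_θ (5 steps, strictly decreasing):
  μ^(1)=5; μ^(2)=3; μ^(3)=1; μ^(4)=-1; μ^(5)=-13

((0, 0, 2, 0, 0); (0, 0, 0, 0, 1); (0, 3, 0, 0, 0); (0, 1, 1, 1, 0); (1, 0, 0, 0, 0))


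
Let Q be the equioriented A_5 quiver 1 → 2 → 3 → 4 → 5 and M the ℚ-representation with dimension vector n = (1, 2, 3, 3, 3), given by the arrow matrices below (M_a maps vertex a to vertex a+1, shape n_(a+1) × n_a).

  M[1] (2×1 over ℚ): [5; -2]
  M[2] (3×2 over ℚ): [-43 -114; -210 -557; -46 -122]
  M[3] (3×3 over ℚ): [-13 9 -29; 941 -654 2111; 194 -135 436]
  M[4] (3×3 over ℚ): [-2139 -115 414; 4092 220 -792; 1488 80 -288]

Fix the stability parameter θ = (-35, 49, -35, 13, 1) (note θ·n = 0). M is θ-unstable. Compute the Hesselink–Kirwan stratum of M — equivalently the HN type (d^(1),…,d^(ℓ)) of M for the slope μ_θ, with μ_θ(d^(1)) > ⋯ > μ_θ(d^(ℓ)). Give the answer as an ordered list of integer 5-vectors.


Via rank(M_{q-1}∘⋯∘M_p): M ≅ I[1,4], I[2,5], I[3,3], I[4,4], I[5,5]^2.
μ_θ-semistable layers: μ^(1)=13; μ^(2)=7; μ^(3)=1; μ^(4)=-35

((0, 0, 0, 2, 0); (0, 2, 2, 1, 1); (0, 0, 0, 0, 2); (1, 0, 1, 0, 0))


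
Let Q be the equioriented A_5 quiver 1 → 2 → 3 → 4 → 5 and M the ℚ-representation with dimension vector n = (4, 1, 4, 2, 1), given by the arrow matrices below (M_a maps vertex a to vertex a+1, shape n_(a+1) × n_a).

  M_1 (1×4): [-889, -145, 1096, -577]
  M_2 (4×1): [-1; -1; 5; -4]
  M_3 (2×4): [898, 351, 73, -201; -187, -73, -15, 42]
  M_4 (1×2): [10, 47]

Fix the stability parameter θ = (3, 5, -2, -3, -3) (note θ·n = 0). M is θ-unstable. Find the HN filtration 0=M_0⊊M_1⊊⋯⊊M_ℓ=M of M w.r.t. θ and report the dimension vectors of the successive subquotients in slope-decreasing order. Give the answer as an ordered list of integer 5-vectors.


Interval decomposition of M: I[1,1]^3, I[1,5], I[3,3]^2, I[3,4].
HN type (ℓ=4): μ^(1)=3; μ^(2)=0; μ^(3)=-2; μ^(4)=-5/2

((3, 0, 0, 0, 0); (1, 1, 1, 1, 1); (0, 0, 2, 0, 0); (0, 0, 1, 1, 0))


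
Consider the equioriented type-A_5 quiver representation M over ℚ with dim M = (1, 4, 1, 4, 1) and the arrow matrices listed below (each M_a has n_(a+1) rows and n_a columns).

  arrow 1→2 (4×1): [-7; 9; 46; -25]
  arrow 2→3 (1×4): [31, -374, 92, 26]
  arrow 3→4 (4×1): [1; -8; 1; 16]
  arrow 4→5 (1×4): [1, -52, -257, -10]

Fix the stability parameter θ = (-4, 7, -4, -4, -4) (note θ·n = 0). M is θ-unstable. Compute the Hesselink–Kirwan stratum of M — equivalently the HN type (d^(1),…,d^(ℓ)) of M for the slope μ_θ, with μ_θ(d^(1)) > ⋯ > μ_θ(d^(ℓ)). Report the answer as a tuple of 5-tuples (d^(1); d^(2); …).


Barcode: M ≅ I[1,4], I[2,2]^3, I[4,4]^2, I[4,5]. HN layers by μ_θ (3 steps, strictly decreasing):
  μ^(1)=7; μ^(2)=-1/3; μ^(3)=-4

((0, 3, 0, 0, 0); (0, 1, 1, 1, 0); (1, 0, 0, 3, 1))


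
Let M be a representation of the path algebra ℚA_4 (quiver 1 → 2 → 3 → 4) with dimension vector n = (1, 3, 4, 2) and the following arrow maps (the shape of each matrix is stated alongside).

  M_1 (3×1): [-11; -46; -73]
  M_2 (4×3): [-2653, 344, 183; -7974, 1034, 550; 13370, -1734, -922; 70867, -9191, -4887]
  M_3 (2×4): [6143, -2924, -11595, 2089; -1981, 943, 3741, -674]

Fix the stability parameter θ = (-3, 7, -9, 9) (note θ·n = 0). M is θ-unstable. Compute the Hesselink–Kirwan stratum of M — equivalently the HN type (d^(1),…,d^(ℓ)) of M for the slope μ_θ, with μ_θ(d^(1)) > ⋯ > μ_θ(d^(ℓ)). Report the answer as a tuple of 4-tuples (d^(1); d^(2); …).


Barcode: M ≅ I[1,2], I[2,4]^2, I[3,3]^2. HN layers by μ_θ (5 steps, strictly decreasing):
  μ^(1)=9; μ^(2)=7; μ^(3)=-1; μ^(4)=-3; μ^(5)=-9

((0, 0, 0, 2); (0, 1, 0, 0); (0, 2, 2, 0); (1, 0, 0, 0); (0, 0, 2, 0))


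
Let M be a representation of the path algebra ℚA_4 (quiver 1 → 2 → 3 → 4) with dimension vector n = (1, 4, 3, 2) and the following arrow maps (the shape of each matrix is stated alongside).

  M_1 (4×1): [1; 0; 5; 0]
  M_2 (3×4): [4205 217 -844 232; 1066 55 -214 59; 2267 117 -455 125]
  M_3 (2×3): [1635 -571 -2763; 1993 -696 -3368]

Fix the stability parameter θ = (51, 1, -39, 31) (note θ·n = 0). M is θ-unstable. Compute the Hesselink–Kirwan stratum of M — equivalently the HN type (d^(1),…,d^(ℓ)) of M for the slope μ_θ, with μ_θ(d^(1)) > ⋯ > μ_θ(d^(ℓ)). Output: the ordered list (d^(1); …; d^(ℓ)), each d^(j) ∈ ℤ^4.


Barcode: M ≅ I[1,4], I[2,2], I[2,3], I[2,4]. HN layers by μ_θ (4 steps, strictly decreasing):
  μ^(1)=31; μ^(2)=13/3; μ^(3)=1; μ^(4)=-19

((0, 0, 0, 2); (1, 1, 1, 0); (0, 1, 0, 0); (0, 2, 2, 0))


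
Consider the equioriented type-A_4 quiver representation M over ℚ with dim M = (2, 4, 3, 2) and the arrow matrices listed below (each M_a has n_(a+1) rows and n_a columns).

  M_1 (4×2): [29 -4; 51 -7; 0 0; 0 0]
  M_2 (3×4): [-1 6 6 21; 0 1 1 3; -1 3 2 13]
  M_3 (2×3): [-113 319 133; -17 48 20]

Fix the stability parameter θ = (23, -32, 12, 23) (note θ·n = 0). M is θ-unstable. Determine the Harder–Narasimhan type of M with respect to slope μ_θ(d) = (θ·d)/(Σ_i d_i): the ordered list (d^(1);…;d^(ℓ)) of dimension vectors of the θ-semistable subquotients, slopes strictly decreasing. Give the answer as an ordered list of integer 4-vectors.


Barcode: M ≅ I[1,3], I[1,4], I[2,2], I[2,4]. HN layers by μ_θ (4 steps, strictly decreasing):
  μ^(1)=23; μ^(2)=12; μ^(3)=-9/2; μ^(4)=-32

((0, 0, 0, 2); (0, 0, 3, 0); (2, 2, 0, 0); (0, 2, 0, 0))
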